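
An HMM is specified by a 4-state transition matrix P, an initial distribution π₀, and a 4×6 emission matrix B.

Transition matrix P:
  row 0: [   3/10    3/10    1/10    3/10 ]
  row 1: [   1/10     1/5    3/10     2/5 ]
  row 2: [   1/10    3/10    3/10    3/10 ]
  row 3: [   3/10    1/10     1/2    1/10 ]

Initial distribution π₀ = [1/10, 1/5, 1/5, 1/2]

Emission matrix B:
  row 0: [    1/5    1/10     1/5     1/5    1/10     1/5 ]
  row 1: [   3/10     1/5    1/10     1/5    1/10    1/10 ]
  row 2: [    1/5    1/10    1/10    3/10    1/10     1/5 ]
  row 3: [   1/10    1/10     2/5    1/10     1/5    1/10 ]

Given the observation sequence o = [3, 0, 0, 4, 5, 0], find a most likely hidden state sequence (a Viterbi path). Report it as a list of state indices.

path = [3, 2, 1, 3, 2, 1]

t=0: δ = [2.000e-02, 4.000e-02, 6.000e-02, 5.000e-02]  (obs o_0=3)
t=1: δ = [3.000e-03, 5.400e-03, 5.000e-03, 1.800e-03]  ψ = [3, 2, 3, 2]  (obs o_1=0)
t=2: δ = [1.800e-04, 4.500e-04, 3.240e-04, 2.160e-04]  ψ = [0, 2, 1, 1]  (obs o_2=0)
t=3: δ = [6.480e-06, 9.720e-06, 1.350e-05, 3.600e-05]  ψ = [3, 2, 1, 1]  (obs o_3=4)
t=4: δ = [2.160e-06, 4.050e-07, 3.600e-06, 4.050e-07]  ψ = [3, 2, 3, 2]  (obs o_4=5)
t=5: δ = [1.296e-07, 3.240e-07, 2.160e-07, 1.080e-07]  ψ = [0, 2, 2, 2]  (obs o_5=0)
backtrack: best end state = 1; path = [3, 2, 1, 3, 2, 1]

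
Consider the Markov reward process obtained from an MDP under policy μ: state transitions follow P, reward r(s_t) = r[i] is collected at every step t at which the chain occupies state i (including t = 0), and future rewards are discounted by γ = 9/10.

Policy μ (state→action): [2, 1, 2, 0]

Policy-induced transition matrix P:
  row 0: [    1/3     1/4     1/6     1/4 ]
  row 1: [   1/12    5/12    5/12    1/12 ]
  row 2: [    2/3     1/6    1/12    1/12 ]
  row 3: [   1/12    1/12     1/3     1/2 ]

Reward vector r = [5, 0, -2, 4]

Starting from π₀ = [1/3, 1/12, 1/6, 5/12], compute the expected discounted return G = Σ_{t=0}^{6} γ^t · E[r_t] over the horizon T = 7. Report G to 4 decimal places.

G = 11.3644

t=0: π = [0.3333, 0.0833, 0.1667, 0.4167], E[r] = 3.0000, γ^t·E[r] = 3.000000, running G = 3.000000
t=1: π = [0.2639, 0.1806, 0.2431, 0.3125], E[r] = 2.0833, γ^t·E[r] = 1.875000, running G = 4.875000
t=2: π = [0.2911, 0.2078, 0.2436, 0.2575], E[r] = 1.9983, γ^t·E[r] = 1.618594, running G = 6.493594
t=3: π = [0.2982, 0.2214, 0.2412, 0.2391], E[r] = 1.9653, γ^t·E[r] = 1.432688, running G = 7.926281
t=4: π = [0.2986, 0.2269, 0.2418, 0.2327], E[r] = 1.9402, γ^t·E[r] = 1.272966, running G = 9.199247
t=5: π = [0.2990, 0.2289, 0.2420, 0.2301], E[r] = 1.9312, γ^t·E[r] = 1.140373, running G = 10.339620
t=6: π = [0.2993, 0.2296, 0.2421, 0.2290], E[r] = 1.9283, γ^t·E[r] = 1.024803, running G = 11.364422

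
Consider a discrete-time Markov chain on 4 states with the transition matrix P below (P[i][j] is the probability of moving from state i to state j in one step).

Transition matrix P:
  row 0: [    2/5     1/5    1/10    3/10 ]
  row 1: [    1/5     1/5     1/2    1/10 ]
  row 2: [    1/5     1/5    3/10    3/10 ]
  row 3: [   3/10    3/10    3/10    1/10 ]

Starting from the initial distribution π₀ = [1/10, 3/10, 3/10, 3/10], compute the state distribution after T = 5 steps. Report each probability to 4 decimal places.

π = [0.2766, 0.2213, 0.2890, 0.2131]

t=0: π = [0.1000, 0.3000, 0.3000, 0.3000]
t=1: π = [0.2500, 0.2300, 0.3400, 0.1800]
t=2: π = [0.2680, 0.2180, 0.2960, 0.2180]
t=3: π = [0.2754, 0.2218, 0.2900, 0.2128]
t=4: π = [0.2764, 0.2213, 0.2893, 0.2131]
t=5: π = [0.2766, 0.2213, 0.2890, 0.2131]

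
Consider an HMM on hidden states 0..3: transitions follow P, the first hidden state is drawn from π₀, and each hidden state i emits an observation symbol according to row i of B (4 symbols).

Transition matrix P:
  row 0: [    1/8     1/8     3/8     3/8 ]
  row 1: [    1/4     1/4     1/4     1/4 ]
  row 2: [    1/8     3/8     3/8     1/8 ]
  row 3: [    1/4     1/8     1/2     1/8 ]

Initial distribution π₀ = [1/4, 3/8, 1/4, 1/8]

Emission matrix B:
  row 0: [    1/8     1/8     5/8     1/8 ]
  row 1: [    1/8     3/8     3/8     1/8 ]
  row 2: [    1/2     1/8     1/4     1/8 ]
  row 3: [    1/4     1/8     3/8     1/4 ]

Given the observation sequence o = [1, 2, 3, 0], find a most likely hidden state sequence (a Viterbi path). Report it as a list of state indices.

t=0: δ = [3.125e-02, 1.406e-01, 3.125e-02, 1.562e-02]  (obs o_0=1)
t=1: δ = [2.197e-02, 1.318e-02, 8.789e-03, 1.318e-02]  ψ = [1, 1, 1, 1]  (obs o_1=2)
t=2: δ = [4.120e-04, 4.120e-04, 1.030e-03, 2.060e-03]  ψ = [1, 1, 0, 0]  (obs o_2=3)
t=3: δ = [6.437e-05, 4.828e-05, 5.150e-04, 6.437e-05]  ψ = [3, 2, 3, 3]  (obs o_3=0)
backtrack: best end state = 2; path = [1, 0, 3, 2]

path = [1, 0, 3, 2]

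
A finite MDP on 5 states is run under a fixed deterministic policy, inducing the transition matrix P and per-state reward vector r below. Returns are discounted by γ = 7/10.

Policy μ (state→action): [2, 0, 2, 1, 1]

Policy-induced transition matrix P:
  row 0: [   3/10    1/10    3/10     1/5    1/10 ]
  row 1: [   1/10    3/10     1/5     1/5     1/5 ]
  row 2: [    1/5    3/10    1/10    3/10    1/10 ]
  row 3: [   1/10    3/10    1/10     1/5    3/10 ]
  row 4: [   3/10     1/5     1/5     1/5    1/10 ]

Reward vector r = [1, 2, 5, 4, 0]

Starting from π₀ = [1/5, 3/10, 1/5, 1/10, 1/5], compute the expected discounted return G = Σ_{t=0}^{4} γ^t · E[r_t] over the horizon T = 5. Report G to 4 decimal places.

t=0: π = [0.2000, 0.3000, 0.2000, 0.1000, 0.2000], E[r] = 2.2000, γ^t·E[r] = 2.200000, running G = 2.200000
t=1: π = [0.2000, 0.2400, 0.1900, 0.2200, 0.1500], E[r] = 2.5100, γ^t·E[r] = 1.757000, running G = 3.957000
t=2: π = [0.1890, 0.2450, 0.1790, 0.2190, 0.1680], E[r] = 2.4500, γ^t·E[r] = 1.200500, running G = 5.157500
t=3: π = [0.1893, 0.2454, 0.1791, 0.2179, 0.1683], E[r] = 2.4472, γ^t·E[r] = 0.839390, running G = 5.996890
t=4: π = [0.1894, 0.2453, 0.1792, 0.2179, 0.1681], E[r] = 2.4478, γ^t·E[r] = 0.587726, running G = 6.584616

G = 6.5846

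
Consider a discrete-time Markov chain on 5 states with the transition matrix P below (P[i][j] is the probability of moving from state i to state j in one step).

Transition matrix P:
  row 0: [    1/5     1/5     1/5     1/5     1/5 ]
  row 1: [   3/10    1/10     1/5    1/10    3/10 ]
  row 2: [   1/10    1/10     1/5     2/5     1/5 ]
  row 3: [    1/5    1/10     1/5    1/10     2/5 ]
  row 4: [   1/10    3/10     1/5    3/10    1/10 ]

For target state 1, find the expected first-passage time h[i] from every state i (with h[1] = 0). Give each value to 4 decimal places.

h = [5.5974, 0.0000, 6.2418, 6.0207, 5.1270]

First-step conditioning: h[1] = 0; for i ≠ 1, h[i] = 1 + Σ_k P[i][k]·h[k].
  h[0] = 1 + 1/5·h[0] + 1/5·h[2] + 1/5·h[3] + 1/5·h[4]
  h[2] = 1 + 1/10·h[0] + 1/5·h[2] + 2/5·h[3] + 1/5·h[4]
  h[3] = 1 + 1/5·h[0] + 1/5·h[2] + 1/10·h[3] + 2/5·h[4]
  h[4] = 1 + 1/10·h[0] + 1/5·h[2] + 3/10·h[3] + 1/10·h[4]
Solving the 4×4 linear system over states ≠ 1 gives exactly h = [5950/1063, 0, 6635/1063, 6400/1063, 5450/1063] (h[1] = 0 is the target).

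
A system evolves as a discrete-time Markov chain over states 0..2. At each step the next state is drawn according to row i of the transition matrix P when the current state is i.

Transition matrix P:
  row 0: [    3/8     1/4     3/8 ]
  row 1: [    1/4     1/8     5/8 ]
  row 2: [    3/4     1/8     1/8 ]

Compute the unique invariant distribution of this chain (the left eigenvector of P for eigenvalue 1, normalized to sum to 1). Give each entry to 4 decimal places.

π = [0.4783, 0.1848, 0.3370]

Balance equations π_j = Σ_i π_i·P[i][j]:
  π_0 = 3/8·π_0 + 1/4·π_1 + 3/4·π_2
  π_1 = 1/4·π_0 + 1/8·π_1 + 1/8·π_2
  normalize: π_0 + π_1 + π_2 = 1
Solving the linear system gives exactly π = [11/23, 17/92, 31/92].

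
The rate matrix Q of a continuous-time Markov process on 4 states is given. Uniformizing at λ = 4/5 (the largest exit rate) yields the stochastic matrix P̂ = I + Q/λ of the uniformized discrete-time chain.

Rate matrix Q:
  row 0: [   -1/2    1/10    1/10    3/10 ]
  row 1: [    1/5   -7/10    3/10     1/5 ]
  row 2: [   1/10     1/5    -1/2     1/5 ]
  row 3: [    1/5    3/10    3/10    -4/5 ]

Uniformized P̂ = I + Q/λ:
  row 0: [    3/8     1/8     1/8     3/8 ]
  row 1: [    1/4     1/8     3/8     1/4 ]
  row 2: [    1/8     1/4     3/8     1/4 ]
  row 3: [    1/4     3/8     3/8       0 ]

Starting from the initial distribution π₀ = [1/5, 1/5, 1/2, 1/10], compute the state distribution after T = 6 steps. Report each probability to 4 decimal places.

t=0: π = [0.2000, 0.2000, 0.5000, 0.1000]
t=1: π = [0.2125, 0.2125, 0.3250, 0.2500]
t=2: π = [0.2359, 0.2281, 0.3219, 0.2141]
t=3: π = [0.2393, 0.2188, 0.3160, 0.2260]
t=4: π = [0.2404, 0.2210, 0.3152, 0.2234]
t=5: π = [0.2407, 0.2203, 0.3149, 0.2242]
t=6: π = [0.2407, 0.2204, 0.3148, 0.2240]

π = [0.2407, 0.2204, 0.3148, 0.2240]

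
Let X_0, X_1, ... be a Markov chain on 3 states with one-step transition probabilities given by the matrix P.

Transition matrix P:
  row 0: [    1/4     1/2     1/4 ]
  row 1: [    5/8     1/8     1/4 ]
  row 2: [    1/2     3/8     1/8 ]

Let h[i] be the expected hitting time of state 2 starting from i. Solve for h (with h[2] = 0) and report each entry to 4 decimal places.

h = [4.0000, 4.0000, 0.0000]

First-step conditioning: h[2] = 0; for i ≠ 2, h[i] = 1 + Σ_k P[i][k]·h[k].
  h[0] = 1 + 1/4·h[0] + 1/2·h[1]
  h[1] = 1 + 5/8·h[0] + 1/8·h[1]
Solving the 2×2 linear system over states ≠ 2 gives exactly h = [4, 4, 0] (h[2] = 0 is the target).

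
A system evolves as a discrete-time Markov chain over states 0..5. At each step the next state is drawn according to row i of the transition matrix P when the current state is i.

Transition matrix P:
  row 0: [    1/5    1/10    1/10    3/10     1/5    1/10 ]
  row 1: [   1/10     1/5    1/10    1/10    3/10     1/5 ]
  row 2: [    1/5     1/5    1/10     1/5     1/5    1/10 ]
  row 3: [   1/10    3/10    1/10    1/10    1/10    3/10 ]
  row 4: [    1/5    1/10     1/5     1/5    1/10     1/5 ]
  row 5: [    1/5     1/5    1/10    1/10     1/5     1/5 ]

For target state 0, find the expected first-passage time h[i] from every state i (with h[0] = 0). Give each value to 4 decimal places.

First-step conditioning: h[0] = 0; for i ≠ 0, h[i] = 1 + Σ_k P[i][k]·h[k].
  h[1] = 1 + 1/5·h[1] + 1/10·h[2] + 1/10·h[3] + 3/10·h[4] + 1/5·h[5]
  h[2] = 1 + 1/5·h[1] + 1/10·h[2] + 1/5·h[3] + 1/5·h[4] + 1/10·h[5]
  h[3] = 1 + 3/10·h[1] + 1/10·h[2] + 1/10·h[3] + 1/10·h[4] + 3/10·h[5]
  h[4] = 1 + 1/10·h[1] + 1/5·h[2] + 1/5·h[3] + 1/10·h[4] + 1/5·h[5]
  h[5] = 1 + 1/5·h[1] + 1/10·h[2] + 1/10·h[3] + 1/5·h[4] + 1/5·h[5]
Solving the 5×5 linear system over states ≠ 0 gives exactly h = [0, 1110/169, 1020/169, 41430/6253, 37400/6253, 37330/6253] (h[0] = 0 is the target).

h = [0.0000, 6.5680, 6.0355, 6.6256, 5.9811, 5.9699]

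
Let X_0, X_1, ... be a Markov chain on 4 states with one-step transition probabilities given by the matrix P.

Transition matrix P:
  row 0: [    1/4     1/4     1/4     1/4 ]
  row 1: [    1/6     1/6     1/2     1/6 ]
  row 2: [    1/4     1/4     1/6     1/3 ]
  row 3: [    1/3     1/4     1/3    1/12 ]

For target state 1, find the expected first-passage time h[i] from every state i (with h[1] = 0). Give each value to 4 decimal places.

h = [4.0000, 0.0000, 4.0000, 4.0000]

First-step conditioning: h[1] = 0; for i ≠ 1, h[i] = 1 + Σ_k P[i][k]·h[k].
  h[0] = 1 + 1/4·h[0] + 1/4·h[2] + 1/4·h[3]
  h[2] = 1 + 1/4·h[0] + 1/6·h[2] + 1/3·h[3]
  h[3] = 1 + 1/3·h[0] + 1/3·h[2] + 1/12·h[3]
Solving the 3×3 linear system over states ≠ 1 gives exactly h = [4, 0, 4, 4] (h[1] = 0 is the target).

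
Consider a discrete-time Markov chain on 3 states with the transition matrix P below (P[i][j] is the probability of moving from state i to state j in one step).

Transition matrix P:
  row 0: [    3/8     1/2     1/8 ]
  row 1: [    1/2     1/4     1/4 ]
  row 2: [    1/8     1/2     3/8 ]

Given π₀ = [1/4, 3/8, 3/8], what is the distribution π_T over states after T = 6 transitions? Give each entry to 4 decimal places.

π = [0.3666, 0.4000, 0.2334]

t=0: π = [0.2500, 0.3750, 0.3750]
t=1: π = [0.3281, 0.4063, 0.2656]
t=2: π = [0.3594, 0.3984, 0.2422]
t=3: π = [0.3643, 0.4004, 0.2354]
t=4: π = [0.3662, 0.3999, 0.2339]
t=5: π = [0.3665, 0.4000, 0.2335]
t=6: π = [0.3666, 0.4000, 0.2334]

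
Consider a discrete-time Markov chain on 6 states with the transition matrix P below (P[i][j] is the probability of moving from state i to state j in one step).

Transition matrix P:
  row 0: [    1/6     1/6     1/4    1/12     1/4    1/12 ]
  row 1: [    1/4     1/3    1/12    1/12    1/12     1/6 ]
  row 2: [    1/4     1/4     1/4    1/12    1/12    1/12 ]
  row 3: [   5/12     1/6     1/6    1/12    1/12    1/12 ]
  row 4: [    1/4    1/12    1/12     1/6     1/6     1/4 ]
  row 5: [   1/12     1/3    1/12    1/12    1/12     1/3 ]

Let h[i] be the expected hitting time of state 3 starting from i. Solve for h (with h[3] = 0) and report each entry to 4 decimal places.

h = [10.4883, 10.6395, 10.6364, 0.0000, 9.6750, 10.6697]

First-step conditioning: h[3] = 0; for i ≠ 3, h[i] = 1 + Σ_k P[i][k]·h[k].
  h[0] = 1 + 1/6·h[0] + 1/6·h[1] + 1/4·h[2] + 1/4·h[4] + 1/12·h[5]
  h[1] = 1 + 1/4·h[0] + 1/3·h[1] + 1/12·h[2] + 1/12·h[4] + 1/6·h[5]
  h[2] = 1 + 1/4·h[0] + 1/4·h[1] + 1/4·h[2] + 1/12·h[4] + 1/12·h[5]
  h[4] = 1 + 1/4·h[0] + 1/12·h[1] + 1/12·h[2] + 1/6·h[4] + 1/4·h[5]
  h[5] = 1 + 1/12·h[0] + 1/3·h[1] + 1/12·h[2] + 1/12·h[4] + 1/3·h[5]
Solving the 5×5 linear system over states ≠ 3 gives exactly h = [13876/1323, 1564/147, 14072/1323, 0, 12800/1323, 14116/1323] (h[3] = 0 is the target).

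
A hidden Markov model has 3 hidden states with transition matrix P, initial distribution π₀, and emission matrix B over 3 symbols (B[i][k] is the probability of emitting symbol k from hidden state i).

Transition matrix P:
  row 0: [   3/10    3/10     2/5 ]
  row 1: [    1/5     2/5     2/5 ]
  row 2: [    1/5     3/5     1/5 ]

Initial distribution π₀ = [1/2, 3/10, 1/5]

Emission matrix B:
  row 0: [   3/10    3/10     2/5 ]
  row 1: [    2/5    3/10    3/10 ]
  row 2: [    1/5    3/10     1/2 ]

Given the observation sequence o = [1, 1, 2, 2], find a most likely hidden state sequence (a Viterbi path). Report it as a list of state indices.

t=0: δ = [1.500e-01, 9.000e-02, 6.000e-02]  (obs o_0=1)
t=1: δ = [1.350e-02, 1.350e-02, 1.800e-02]  ψ = [0, 0, 0]  (obs o_1=1)
t=2: δ = [1.620e-03, 3.240e-03, 2.700e-03]  ψ = [0, 2, 0]  (obs o_2=2)
t=3: δ = [2.592e-04, 4.860e-04, 6.480e-04]  ψ = [1, 2, 1]  (obs o_3=2)
backtrack: best end state = 2; path = [0, 2, 1, 2]

path = [0, 2, 1, 2]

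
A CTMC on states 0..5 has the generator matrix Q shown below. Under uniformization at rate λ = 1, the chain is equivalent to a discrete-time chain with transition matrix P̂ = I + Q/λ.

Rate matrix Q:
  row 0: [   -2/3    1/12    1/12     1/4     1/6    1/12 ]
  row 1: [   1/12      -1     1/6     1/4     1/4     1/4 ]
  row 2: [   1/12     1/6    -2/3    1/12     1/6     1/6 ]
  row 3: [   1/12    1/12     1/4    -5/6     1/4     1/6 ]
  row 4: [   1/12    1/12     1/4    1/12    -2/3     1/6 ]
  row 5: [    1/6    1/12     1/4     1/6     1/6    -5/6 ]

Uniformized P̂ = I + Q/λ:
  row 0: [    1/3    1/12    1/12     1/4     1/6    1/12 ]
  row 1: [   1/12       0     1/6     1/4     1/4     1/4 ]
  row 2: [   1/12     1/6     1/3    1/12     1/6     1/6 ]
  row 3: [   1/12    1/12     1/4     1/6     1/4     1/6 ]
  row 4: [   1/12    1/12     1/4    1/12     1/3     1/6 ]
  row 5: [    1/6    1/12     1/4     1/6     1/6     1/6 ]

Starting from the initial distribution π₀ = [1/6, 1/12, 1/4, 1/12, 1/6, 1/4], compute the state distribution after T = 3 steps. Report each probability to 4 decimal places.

π = [0.1302, 0.0952, 0.2397, 0.1474, 0.2241, 0.1635]

t=0: π = [0.1667, 0.0833, 0.2500, 0.0833, 0.1667, 0.2500]
t=1: π = [0.1458, 0.0972, 0.2361, 0.1528, 0.2083, 0.1597]
t=2: π = [0.1331, 0.0949, 0.2373, 0.1499, 0.2222, 0.1626]
t=3: π = [0.1302, 0.0952, 0.2397, 0.1474, 0.2241, 0.1635]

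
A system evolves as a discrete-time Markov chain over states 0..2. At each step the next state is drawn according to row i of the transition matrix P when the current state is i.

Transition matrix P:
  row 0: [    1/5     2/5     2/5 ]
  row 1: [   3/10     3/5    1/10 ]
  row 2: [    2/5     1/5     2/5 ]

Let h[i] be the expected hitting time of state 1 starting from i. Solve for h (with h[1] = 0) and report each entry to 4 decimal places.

h = [3.1250, 0.0000, 3.7500]

First-step conditioning: h[1] = 0; for i ≠ 1, h[i] = 1 + Σ_k P[i][k]·h[k].
  h[0] = 1 + 1/5·h[0] + 2/5·h[2]
  h[2] = 1 + 2/5·h[0] + 2/5·h[2]
Solving the 2×2 linear system over states ≠ 1 gives exactly h = [25/8, 0, 15/4] (h[1] = 0 is the target).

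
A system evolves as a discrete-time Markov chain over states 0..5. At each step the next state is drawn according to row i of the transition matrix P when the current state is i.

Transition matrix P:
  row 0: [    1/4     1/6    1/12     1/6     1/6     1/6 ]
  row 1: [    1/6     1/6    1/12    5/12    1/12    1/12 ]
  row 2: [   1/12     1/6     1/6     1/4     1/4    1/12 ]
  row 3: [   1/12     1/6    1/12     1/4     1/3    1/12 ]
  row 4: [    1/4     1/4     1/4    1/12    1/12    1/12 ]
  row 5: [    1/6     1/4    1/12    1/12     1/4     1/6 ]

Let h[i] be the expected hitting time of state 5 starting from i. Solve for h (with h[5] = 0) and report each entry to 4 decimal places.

h = [9.3503, 10.3090, 10.3714, 10.3590, 10.2228, 0.0000]

First-step conditioning: h[5] = 0; for i ≠ 5, h[i] = 1 + Σ_k P[i][k]·h[k].
  h[0] = 1 + 1/4·h[0] + 1/6·h[1] + 1/12·h[2] + 1/6·h[3] + 1/6·h[4]
  h[1] = 1 + 1/6·h[0] + 1/6·h[1] + 1/12·h[2] + 5/12·h[3] + 1/12·h[4]
  h[2] = 1 + 1/12·h[0] + 1/6·h[1] + 1/6·h[2] + 1/4·h[3] + 1/4·h[4]
  h[3] = 1 + 1/12·h[0] + 1/6·h[1] + 1/12·h[2] + 1/4·h[3] + 1/3·h[4]
  h[4] = 1 + 1/4·h[0] + 1/4·h[1] + 1/4·h[2] + 1/12·h[3] + 1/12·h[4]
Solving the 5×5 linear system over states ≠ 5 gives exactly h = [37766/4039, 41638/4039, 41890/4039, 41840/4039, 41290/4039, 0] (h[5] = 0 is the target).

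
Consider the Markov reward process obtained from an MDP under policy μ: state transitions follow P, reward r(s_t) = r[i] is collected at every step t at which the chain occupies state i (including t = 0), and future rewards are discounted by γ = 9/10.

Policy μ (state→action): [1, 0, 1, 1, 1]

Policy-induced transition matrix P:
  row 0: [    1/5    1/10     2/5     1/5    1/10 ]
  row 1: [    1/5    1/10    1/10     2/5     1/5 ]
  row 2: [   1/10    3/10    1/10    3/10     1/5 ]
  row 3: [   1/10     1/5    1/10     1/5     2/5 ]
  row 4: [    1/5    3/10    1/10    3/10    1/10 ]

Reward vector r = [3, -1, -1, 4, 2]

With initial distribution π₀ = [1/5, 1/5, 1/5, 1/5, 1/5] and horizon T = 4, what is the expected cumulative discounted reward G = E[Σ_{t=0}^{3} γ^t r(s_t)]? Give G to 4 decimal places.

G = 5.4392

t=0: π = [0.2000, 0.2000, 0.2000, 0.2000, 0.2000], E[r] = 1.4000, γ^t·E[r] = 1.400000, running G = 1.400000
t=1: π = [0.1600, 0.2000, 0.1600, 0.2800, 0.2000], E[r] = 1.6400, γ^t·E[r] = 1.476000, running G = 2.876000
t=2: π = [0.1560, 0.2000, 0.1480, 0.2760, 0.2200], E[r] = 1.6640, γ^t·E[r] = 1.347840, running G = 4.223840
t=3: π = [0.1576, 0.2012, 0.1468, 0.2768, 0.2176], E[r] = 1.6672, γ^t·E[r] = 1.215389, running G = 5.439229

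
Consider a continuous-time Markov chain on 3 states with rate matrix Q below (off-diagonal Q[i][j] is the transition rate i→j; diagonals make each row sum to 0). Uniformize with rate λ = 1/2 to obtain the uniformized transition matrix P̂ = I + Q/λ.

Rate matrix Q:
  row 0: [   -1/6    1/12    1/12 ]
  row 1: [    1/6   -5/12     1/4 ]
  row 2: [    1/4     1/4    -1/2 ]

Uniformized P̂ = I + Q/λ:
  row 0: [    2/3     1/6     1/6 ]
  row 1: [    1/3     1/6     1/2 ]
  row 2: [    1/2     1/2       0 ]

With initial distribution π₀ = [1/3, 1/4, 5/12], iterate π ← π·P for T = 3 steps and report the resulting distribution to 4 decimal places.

t=0: π = [0.3333, 0.2500, 0.4167]
t=1: π = [0.5139, 0.3056, 0.1806]
t=2: π = [0.5347, 0.2269, 0.2384]
t=3: π = [0.5513, 0.2461, 0.2025]

π = [0.5513, 0.2461, 0.2025]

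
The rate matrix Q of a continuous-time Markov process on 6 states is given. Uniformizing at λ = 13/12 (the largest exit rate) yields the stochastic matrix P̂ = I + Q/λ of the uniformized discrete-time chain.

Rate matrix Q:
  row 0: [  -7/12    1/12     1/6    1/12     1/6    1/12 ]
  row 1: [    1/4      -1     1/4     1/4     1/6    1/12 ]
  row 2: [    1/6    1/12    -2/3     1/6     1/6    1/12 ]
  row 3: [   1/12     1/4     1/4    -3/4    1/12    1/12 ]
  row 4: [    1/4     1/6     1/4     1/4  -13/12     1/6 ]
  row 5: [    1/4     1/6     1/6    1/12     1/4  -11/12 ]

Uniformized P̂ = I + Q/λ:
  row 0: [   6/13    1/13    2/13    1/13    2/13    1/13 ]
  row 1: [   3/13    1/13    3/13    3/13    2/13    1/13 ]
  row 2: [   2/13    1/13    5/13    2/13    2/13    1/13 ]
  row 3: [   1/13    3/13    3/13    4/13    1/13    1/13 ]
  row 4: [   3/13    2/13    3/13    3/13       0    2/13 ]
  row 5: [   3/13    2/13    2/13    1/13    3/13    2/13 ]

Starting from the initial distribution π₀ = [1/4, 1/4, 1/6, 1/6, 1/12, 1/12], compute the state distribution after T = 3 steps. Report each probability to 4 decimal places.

π = [0.2415, 0.1207, 0.2418, 0.1738, 0.1282, 0.0939]

t=0: π = [0.2500, 0.2500, 0.1667, 0.1667, 0.0833, 0.0833]
t=1: π = [0.2500, 0.1154, 0.2308, 0.1795, 0.1346, 0.0897]
t=2: π = [0.2431, 0.1218, 0.2401, 0.1746, 0.1262, 0.0942]
t=3: π = [0.2415, 0.1207, 0.2418, 0.1738, 0.1282, 0.0939]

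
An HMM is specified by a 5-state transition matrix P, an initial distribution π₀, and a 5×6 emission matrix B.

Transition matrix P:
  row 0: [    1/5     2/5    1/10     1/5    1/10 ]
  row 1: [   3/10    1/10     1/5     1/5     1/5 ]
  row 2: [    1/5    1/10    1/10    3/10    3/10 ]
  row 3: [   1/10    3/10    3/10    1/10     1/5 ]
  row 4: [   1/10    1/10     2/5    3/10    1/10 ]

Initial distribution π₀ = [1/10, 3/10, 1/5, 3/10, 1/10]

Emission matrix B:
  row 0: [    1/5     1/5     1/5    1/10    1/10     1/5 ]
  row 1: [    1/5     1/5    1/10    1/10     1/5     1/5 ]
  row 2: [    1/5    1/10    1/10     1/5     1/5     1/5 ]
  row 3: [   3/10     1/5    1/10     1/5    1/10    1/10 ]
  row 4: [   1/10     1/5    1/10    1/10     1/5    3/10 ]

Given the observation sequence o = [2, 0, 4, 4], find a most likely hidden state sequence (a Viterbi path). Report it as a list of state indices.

path = [3, 2, 4, 2]

t=0: δ = [2.000e-02, 3.000e-02, 2.000e-02, 3.000e-02, 1.000e-02]  (obs o_0=2)
t=1: δ = [1.800e-03, 1.800e-03, 1.800e-03, 1.800e-03, 6.000e-04]  ψ = [1, 3, 3, 1, 1]  (obs o_1=0)
t=2: δ = [5.400e-05, 1.440e-04, 1.080e-04, 5.400e-05, 1.080e-04]  ψ = [1, 0, 3, 2, 2]  (obs o_2=4)
t=3: δ = [4.320e-06, 4.320e-06, 8.640e-06, 3.240e-06, 6.480e-06]  ψ = [1, 0, 4, 2, 2]  (obs o_3=4)
backtrack: best end state = 2; path = [3, 2, 4, 2]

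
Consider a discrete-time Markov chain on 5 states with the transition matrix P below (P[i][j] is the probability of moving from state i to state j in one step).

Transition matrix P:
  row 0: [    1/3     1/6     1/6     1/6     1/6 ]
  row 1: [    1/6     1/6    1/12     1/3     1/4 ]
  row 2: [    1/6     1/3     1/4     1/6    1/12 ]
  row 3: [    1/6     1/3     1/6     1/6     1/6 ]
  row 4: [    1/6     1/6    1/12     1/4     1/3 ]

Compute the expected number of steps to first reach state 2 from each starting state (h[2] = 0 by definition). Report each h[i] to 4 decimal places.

First-step conditioning: h[2] = 0; for i ≠ 2, h[i] = 1 + Σ_k P[i][k]·h[k].
  h[0] = 1 + 1/3·h[0] + 1/6·h[1] + 1/6·h[3] + 1/6·h[4]
  h[1] = 1 + 1/6·h[0] + 1/6·h[1] + 1/3·h[3] + 1/4·h[4]
  h[3] = 1 + 1/6·h[0] + 1/3·h[1] + 1/6·h[3] + 1/6·h[4]
  h[4] = 1 + 1/6·h[0] + 1/6·h[1] + 1/4·h[3] + 1/3·h[4]
Solving the 4×4 linear system over states ≠ 2 gives exactly h = [4194/551, 4590/551, 0, 4260/551, 4620/551] (h[2] = 0 is the target).

h = [7.6116, 8.3303, 0.0000, 7.7314, 8.3848]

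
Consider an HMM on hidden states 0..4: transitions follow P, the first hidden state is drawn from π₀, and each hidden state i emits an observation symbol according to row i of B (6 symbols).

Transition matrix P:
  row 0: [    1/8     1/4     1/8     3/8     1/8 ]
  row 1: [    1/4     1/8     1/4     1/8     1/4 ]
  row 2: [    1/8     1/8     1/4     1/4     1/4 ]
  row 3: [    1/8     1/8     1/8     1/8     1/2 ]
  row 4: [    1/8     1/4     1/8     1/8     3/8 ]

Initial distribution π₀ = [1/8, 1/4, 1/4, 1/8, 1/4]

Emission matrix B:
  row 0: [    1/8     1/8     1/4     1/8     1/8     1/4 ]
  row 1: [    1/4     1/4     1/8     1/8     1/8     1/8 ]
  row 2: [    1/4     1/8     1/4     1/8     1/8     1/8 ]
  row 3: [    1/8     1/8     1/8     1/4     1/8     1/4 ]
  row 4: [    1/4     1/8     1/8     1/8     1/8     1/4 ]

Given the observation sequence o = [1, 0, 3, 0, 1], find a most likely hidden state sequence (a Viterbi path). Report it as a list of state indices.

path = [1, 2, 3, 4, 1]

t=0: δ = [1.562e-02, 6.250e-02, 3.125e-02, 1.562e-02, 3.125e-02]  (obs o_0=1)
t=1: δ = [1.953e-03, 1.953e-03, 3.906e-03, 9.766e-04, 3.906e-03]  ψ = [1, 1, 1, 1, 1]  (obs o_1=0)
t=2: δ = [6.104e-05, 1.221e-04, 1.221e-04, 2.441e-04, 1.831e-04]  ψ = [1, 4, 2, 2, 4]  (obs o_2=3)
t=3: δ = [3.815e-06, 1.144e-05, 7.629e-06, 3.815e-06, 3.052e-05]  ψ = [1, 4, 1, 2, 3]  (obs o_3=0)
t=4: δ = [4.768e-07, 1.907e-06, 4.768e-07, 4.768e-07, 1.431e-06]  ψ = [4, 4, 4, 4, 4]  (obs o_4=1)
backtrack: best end state = 1; path = [1, 2, 3, 4, 1]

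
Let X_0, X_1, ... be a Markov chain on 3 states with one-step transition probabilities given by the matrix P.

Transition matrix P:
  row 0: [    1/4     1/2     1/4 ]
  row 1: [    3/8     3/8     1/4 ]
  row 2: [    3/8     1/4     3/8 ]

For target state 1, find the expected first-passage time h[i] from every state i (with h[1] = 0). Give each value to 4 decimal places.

First-step conditioning: h[1] = 0; for i ≠ 1, h[i] = 1 + Σ_k P[i][k]·h[k].
  h[0] = 1 + 1/4·h[0] + 1/4·h[2]
  h[2] = 1 + 3/8·h[0] + 3/8·h[2]
Solving the 2×2 linear system over states ≠ 1 gives exactly h = [7/3, 0, 3] (h[1] = 0 is the target).

h = [2.3333, 0.0000, 3.0000]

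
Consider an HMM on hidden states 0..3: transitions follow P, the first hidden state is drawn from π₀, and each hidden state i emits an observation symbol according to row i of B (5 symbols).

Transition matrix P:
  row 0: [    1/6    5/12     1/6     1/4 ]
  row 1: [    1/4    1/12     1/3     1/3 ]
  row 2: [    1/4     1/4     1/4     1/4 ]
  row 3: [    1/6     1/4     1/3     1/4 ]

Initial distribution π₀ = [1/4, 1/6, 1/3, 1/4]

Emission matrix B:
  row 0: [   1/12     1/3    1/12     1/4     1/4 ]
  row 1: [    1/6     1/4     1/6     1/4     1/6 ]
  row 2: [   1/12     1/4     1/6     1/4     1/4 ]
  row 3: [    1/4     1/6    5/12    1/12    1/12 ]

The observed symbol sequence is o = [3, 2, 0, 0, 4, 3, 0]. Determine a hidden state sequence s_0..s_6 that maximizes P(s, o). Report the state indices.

path = [2, 3, 3, 3, 2, 1, 3]

t=0: δ = [6.250e-02, 4.167e-02, 8.333e-02, 2.083e-02]  (obs o_0=3)
t=1: δ = [1.736e-03, 4.340e-03, 3.472e-03, 8.681e-03]  ψ = [2, 0, 2, 2]  (obs o_1=2)
t=2: δ = [1.206e-04, 3.617e-04, 2.411e-04, 5.425e-04]  ψ = [3, 3, 3, 3]  (obs o_2=0)
t=3: δ = [7.535e-06, 2.261e-05, 1.507e-05, 3.391e-05]  ψ = [1, 3, 3, 3]  (obs o_3=0)
t=4: δ = [1.413e-06, 1.413e-06, 2.826e-06, 7.064e-07]  ψ = [1, 3, 3, 3]  (obs o_4=4)
t=5: δ = [1.766e-07, 1.766e-07, 1.766e-07, 5.887e-08]  ψ = [2, 2, 2, 2]  (obs o_5=3)
t=6: δ = [3.679e-09, 1.226e-08, 4.906e-09, 1.472e-08]  ψ = [1, 0, 1, 1]  (obs o_6=0)
backtrack: best end state = 3; path = [2, 3, 3, 3, 2, 1, 3]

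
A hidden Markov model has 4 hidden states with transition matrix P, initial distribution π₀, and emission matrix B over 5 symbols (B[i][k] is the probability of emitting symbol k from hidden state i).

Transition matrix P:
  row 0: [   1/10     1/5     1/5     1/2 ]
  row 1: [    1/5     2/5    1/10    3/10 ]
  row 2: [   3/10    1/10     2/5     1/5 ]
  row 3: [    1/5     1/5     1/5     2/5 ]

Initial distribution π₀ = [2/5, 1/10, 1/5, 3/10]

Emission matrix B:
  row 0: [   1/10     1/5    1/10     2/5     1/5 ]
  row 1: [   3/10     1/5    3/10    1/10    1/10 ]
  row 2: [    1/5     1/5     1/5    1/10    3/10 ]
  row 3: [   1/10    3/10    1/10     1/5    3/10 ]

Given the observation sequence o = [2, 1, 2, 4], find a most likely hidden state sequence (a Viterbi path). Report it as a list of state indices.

path = [0, 3, 1, 3]

t=0: δ = [4.000e-02, 3.000e-02, 4.000e-02, 3.000e-02]  (obs o_0=2)
t=1: δ = [2.400e-03, 2.400e-03, 3.200e-03, 6.000e-03]  ψ = [2, 1, 2, 0]  (obs o_1=1)
t=2: δ = [1.200e-04, 3.600e-04, 2.560e-04, 2.400e-04]  ψ = [3, 3, 2, 3]  (obs o_2=2)
t=3: δ = [1.536e-05, 1.440e-05, 3.072e-05, 3.240e-05]  ψ = [2, 1, 2, 1]  (obs o_3=4)
backtrack: best end state = 3; path = [0, 3, 1, 3]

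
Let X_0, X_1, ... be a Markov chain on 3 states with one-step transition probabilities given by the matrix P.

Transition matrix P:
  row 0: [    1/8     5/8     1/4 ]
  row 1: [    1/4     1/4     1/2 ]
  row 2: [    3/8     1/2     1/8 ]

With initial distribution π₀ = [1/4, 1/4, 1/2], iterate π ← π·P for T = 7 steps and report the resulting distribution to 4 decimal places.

π = [0.2574, 0.4257, 0.3169]

t=0: π = [0.2500, 0.2500, 0.5000]
t=1: π = [0.2813, 0.4688, 0.2500]
t=2: π = [0.2461, 0.4180, 0.3359]
t=3: π = [0.2612, 0.4263, 0.3125]
t=4: π = [0.2564, 0.4261, 0.3175]
t=5: π = [0.2576, 0.4255, 0.3168]
t=6: π = [0.2574, 0.4258, 0.3168]
t=7: π = [0.2574, 0.4257, 0.3169]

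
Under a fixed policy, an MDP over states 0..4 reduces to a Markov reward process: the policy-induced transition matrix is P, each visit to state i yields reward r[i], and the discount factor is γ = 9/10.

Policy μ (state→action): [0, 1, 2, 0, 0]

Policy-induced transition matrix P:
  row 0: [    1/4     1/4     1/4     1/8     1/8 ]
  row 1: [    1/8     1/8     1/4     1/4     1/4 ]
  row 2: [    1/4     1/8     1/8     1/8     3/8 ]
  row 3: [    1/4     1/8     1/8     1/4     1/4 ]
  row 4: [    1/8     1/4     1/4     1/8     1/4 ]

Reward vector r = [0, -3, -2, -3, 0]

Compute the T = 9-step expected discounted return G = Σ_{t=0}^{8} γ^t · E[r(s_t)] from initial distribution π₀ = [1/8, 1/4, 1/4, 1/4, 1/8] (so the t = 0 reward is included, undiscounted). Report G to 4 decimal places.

G = -9.4214

t=0: π = [0.1250, 0.2500, 0.2500, 0.2500, 0.1250], E[r] = -2.0000, γ^t·E[r] = -2.000000, running G = -2.000000
t=1: π = [0.2031, 0.1563, 0.1875, 0.1875, 0.2656], E[r] = -1.4063, γ^t·E[r] = -1.265625, running G = -3.265625
t=2: π = [0.1973, 0.1836, 0.2031, 0.1680, 0.2480], E[r] = -1.4609, γ^t·E[r] = -1.183359, running G = -4.448984
t=3: π = [0.1960, 0.1807, 0.2036, 0.1689, 0.2507], E[r] = -1.4561, γ^t·E[r] = -1.061464, running G = -5.510448
t=4: π = [0.1961, 0.1808, 0.2034, 0.1687, 0.2509], E[r] = -1.4555, γ^t·E[r] = -0.954957, running G = -6.465405
t=5: π = [0.1960, 0.1809, 0.2035, 0.1687, 0.2509], E[r] = -1.4557, γ^t·E[r] = -0.859565, running G = -7.324970
t=6: π = [0.1960, 0.1809, 0.2035, 0.1687, 0.2509], E[r] = -1.4556, γ^t·E[r] = -0.773592, running G = -8.098562
t=7: π = [0.1960, 0.1809, 0.2035, 0.1687, 0.2509], E[r] = -1.4557, γ^t·E[r] = -0.696234, running G = -8.794796
t=8: π = [0.1960, 0.1809, 0.2035, 0.1687, 0.2509], E[r] = -1.4557, γ^t·E[r] = -0.626611, running G = -9.421407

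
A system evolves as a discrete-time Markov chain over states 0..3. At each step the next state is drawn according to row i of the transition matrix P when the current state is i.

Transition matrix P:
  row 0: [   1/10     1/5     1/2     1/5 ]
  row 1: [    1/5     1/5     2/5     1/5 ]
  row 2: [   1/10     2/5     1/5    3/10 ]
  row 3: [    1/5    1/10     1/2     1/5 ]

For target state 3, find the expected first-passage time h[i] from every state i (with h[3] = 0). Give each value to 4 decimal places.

First-step conditioning: h[3] = 0; for i ≠ 3, h[i] = 1 + Σ_k P[i][k]·h[k].
  h[0] = 1 + 1/10·h[0] + 1/5·h[1] + 1/2·h[2]
  h[1] = 1 + 1/5·h[0] + 1/5·h[1] + 2/5·h[2]
  h[2] = 1 + 1/10·h[0] + 2/5·h[1] + 1/5·h[2]
Solving the 3×3 linear system over states ≠ 3 gives exactly h = [55/13, 665/156, 305/78, 0] (h[3] = 0 is the target).

h = [4.2308, 4.2628, 3.9103, 0.0000]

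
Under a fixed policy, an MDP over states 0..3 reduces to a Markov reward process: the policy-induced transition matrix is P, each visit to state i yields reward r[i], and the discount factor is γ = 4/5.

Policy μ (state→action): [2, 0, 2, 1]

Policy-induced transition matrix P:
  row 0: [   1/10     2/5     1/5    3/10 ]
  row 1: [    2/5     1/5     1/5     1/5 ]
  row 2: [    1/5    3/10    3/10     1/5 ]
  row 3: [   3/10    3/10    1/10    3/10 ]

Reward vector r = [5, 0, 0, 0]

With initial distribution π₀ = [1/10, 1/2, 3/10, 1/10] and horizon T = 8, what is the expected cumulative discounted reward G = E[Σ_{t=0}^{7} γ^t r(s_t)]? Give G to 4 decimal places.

G = 4.7117

t=0: π = [0.1000, 0.5000, 0.3000, 0.1000], E[r] = 0.5000, γ^t·E[r] = 0.500000, running G = 0.500000
t=1: π = [0.3000, 0.2600, 0.2200, 0.2200], E[r] = 1.5000, γ^t·E[r] = 1.200000, running G = 1.700000
t=2: π = [0.2440, 0.3040, 0.2000, 0.2520], E[r] = 1.2200, γ^t·E[r] = 0.780800, running G = 2.480800
t=3: π = [0.2616, 0.2940, 0.1948, 0.2496], E[r] = 1.3080, γ^t·E[r] = 0.669696, running G = 3.150496
t=4: π = [0.2576, 0.2968, 0.1945, 0.2511], E[r] = 1.2880, γ^t·E[r] = 0.527565, running G = 3.678061
t=5: π = [0.2587, 0.2961, 0.1943, 0.2509], E[r] = 1.2935, γ^t·E[r] = 0.423861, running G = 4.101921
t=6: π = [0.2584, 0.2963, 0.1943, 0.2510], E[r] = 1.2922, γ^t·E[r] = 0.338734, running G = 4.440656
t=7: π = [0.2585, 0.2962, 0.1943, 0.2509], E[r] = 1.2925, γ^t·E[r] = 0.271062, running G = 4.711717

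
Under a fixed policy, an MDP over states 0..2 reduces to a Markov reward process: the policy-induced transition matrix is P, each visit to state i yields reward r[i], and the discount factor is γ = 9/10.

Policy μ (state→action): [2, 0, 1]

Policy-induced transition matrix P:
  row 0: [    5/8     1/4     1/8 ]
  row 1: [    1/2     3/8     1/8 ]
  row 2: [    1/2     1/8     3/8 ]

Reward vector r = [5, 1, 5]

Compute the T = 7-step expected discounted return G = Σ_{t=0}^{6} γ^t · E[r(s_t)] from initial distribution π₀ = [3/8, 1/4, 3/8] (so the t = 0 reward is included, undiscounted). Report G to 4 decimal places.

t=0: π = [0.3750, 0.2500, 0.3750], E[r] = 4.0000, γ^t·E[r] = 4.000000, running G = 4.000000
t=1: π = [0.5469, 0.2344, 0.2188], E[r] = 4.0625, γ^t·E[r] = 3.656250, running G = 7.656250
t=2: π = [0.5684, 0.2520, 0.1797], E[r] = 3.9922, γ^t·E[r] = 3.233672, running G = 10.889922
t=3: π = [0.5710, 0.2590, 0.1699], E[r] = 3.9639, γ^t·E[r] = 2.889659, running G = 13.779581
t=4: π = [0.5714, 0.2611, 0.1675], E[r] = 3.9554, γ^t·E[r] = 2.595167, running G = 16.374748
t=5: π = [0.5714, 0.2617, 0.1669], E[r] = 3.9532, γ^t·E[r] = 2.334308, running G = 18.709056
t=6: π = [0.5714, 0.2619, 0.1667], E[r] = 3.9526, γ^t·E[r] = 2.100564, running G = 20.809620

G = 20.8096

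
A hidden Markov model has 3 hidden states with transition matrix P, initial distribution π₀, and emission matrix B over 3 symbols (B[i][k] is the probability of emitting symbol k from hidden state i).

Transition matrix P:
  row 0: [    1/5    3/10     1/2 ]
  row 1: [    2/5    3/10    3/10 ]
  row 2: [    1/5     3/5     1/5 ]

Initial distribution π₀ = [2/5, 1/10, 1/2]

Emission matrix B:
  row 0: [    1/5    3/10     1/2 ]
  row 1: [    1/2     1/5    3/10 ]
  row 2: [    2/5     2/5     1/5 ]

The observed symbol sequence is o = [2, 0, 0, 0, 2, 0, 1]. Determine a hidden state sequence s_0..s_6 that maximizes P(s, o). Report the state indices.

t=0: δ = [2.000e-01, 3.000e-02, 1.000e-01]  (obs o_0=2)
t=1: δ = [8.000e-03, 3.000e-02, 4.000e-02]  ψ = [0, 0, 0]  (obs o_1=0)
t=2: δ = [2.400e-03, 1.200e-02, 3.600e-03]  ψ = [1, 2, 1]  (obs o_2=0)
t=3: δ = [9.600e-04, 1.800e-03, 1.440e-03]  ψ = [1, 1, 1]  (obs o_3=0)
t=4: δ = [3.600e-04, 2.592e-04, 1.080e-04]  ψ = [1, 2, 1]  (obs o_4=2)
t=5: δ = [2.074e-05, 5.400e-05, 7.200e-05]  ψ = [1, 0, 0]  (obs o_5=0)
t=6: δ = [6.480e-06, 8.640e-06, 6.480e-06]  ψ = [1, 2, 1]  (obs o_6=1)
backtrack: best end state = 1; path = [0, 2, 1, 1, 0, 2, 1]

path = [0, 2, 1, 1, 0, 2, 1]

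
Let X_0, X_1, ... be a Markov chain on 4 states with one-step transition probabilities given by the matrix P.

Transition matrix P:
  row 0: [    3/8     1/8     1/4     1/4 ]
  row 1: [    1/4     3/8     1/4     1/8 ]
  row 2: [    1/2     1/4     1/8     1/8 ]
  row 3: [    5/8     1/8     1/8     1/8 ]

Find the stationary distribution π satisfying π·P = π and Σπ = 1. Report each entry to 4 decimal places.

Balance equations π_j = Σ_i π_i·P[i][j]:
  π_0 = 3/8·π_0 + 1/4·π_1 + 1/2·π_2 + 5/8·π_3
  π_1 = 1/8·π_0 + 3/8·π_1 + 1/4·π_2 + 1/8·π_3
  π_2 = 1/4·π_0 + 1/4·π_1 + 1/8·π_2 + 1/8·π_3
  normalize: π_0 + π_1 + π_2 + π_3 = 1
Solving the linear system gives exactly π = [201/479, 96/479, 97/479, 85/479].

π = [0.4196, 0.2004, 0.2025, 0.1775]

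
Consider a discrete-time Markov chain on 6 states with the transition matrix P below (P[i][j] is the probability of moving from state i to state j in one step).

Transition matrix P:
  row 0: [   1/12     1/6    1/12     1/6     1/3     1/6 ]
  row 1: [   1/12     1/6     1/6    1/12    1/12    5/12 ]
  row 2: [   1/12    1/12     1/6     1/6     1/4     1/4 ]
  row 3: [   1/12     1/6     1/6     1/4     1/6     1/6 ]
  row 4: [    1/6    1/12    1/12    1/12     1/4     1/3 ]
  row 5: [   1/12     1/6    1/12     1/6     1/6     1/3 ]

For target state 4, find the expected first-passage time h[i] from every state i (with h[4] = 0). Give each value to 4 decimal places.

h = [4.6939, 6.0604, 5.0818, 5.5826, 0.0000, 5.6327]

First-step conditioning: h[4] = 0; for i ≠ 4, h[i] = 1 + Σ_k P[i][k]·h[k].
  h[0] = 1 + 1/12·h[0] + 1/6·h[1] + 1/12·h[2] + 1/6·h[3] + 1/6·h[5]
  h[1] = 1 + 1/12·h[0] + 1/6·h[1] + 1/6·h[2] + 1/12·h[3] + 5/12·h[5]
  h[2] = 1 + 1/12·h[0] + 1/12·h[1] + 1/6·h[2] + 1/6·h[3] + 1/4·h[5]
  h[3] = 1 + 1/12·h[0] + 1/6·h[1] + 1/6·h[2] + 1/4·h[3] + 1/6·h[5]
  h[5] = 1 + 1/12·h[0] + 1/6·h[1] + 1/12·h[2] + 1/6·h[3] + 1/3·h[5]
Solving the 5×5 linear system over states ≠ 4 gives exactly h = [10965/2336, 14157/2336, 11871/2336, 13041/2336, 0, 6579/1168] (h[4] = 0 is the target).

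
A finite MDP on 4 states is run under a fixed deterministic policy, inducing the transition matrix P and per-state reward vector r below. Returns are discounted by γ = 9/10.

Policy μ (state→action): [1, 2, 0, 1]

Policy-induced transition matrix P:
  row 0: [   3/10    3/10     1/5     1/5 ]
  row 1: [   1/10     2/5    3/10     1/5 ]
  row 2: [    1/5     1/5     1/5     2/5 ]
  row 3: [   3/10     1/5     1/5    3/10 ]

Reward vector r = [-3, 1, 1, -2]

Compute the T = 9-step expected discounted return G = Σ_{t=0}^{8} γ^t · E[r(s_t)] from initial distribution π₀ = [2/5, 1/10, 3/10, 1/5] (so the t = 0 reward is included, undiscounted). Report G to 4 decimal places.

t=0: π = [0.4000, 0.1000, 0.3000, 0.2000], E[r] = -1.2000, γ^t·E[r] = -1.200000, running G = -1.200000
t=1: π = [0.2500, 0.2600, 0.2100, 0.2800], E[r] = -0.8400, γ^t·E[r] = -0.756000, running G = -1.956000
t=2: π = [0.2270, 0.2770, 0.2260, 0.2700], E[r] = -0.7180, γ^t·E[r] = -0.581580, running G = -2.537580
t=3: π = [0.2220, 0.2781, 0.2277, 0.2722], E[r] = -0.7046, γ^t·E[r] = -0.513653, running G = -3.051233
t=4: π = [0.2216, 0.2778, 0.2278, 0.2728], E[r] = -0.7047, γ^t·E[r] = -0.462367, running G = -3.513600
t=5: π = [0.2217, 0.2777, 0.2278, 0.2728], E[r] = -0.7051, γ^t·E[r] = -0.416375, running G = -3.929975
t=6: π = [0.2217, 0.2777, 0.2278, 0.2728], E[r] = -0.7052, γ^t·E[r] = -0.374787, running G = -4.304762
t=7: π = [0.2217, 0.2777, 0.2278, 0.2728], E[r] = -0.7052, γ^t·E[r] = -0.337313, running G = -4.642075
t=8: π = [0.2217, 0.2777, 0.2278, 0.2728], E[r] = -0.7052, γ^t·E[r] = -0.303582, running G = -4.945657

G = -4.9457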